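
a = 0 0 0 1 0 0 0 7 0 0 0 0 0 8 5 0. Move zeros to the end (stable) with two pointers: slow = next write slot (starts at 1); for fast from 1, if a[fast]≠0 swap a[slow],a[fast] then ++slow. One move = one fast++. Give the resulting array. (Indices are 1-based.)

slow=1 fast=1: a[fast]=0, fast++
slow=1 fast=2: a[fast]=0, fast++
slow=1 fast=3: a[fast]=0, fast++
slow=1 fast=4: a[fast]=1≠0 swap→a[1]=1, slow++,fast++
slow=2 fast=5: a[fast]=0, fast++
slow=2 fast=6: a[fast]=0, fast++
slow=2 fast=7: a[fast]=0, fast++
slow=2 fast=8: a[fast]=7≠0 swap→a[2]=7, slow++,fast++
slow=3 fast=9: a[fast]=0, fast++
slow=3 fast=10: a[fast]=0, fast++
slow=3 fast=11: a[fast]=0, fast++
slow=3 fast=12: a[fast]=0, fast++
slow=3 fast=13: a[fast]=0, fast++
slow=3 fast=14: a[fast]=8≠0 swap→a[3]=8, slow++,fast++
slow=4 fast=15: a[fast]=5≠0 swap→a[4]=5, slow++,fast++
slow=5 fast=16: a[fast]=0, fast++

[1, 7, 8, 5, 0, 0, 0, 0, 0, 0, 0, 0, 0, 0, 0, 0]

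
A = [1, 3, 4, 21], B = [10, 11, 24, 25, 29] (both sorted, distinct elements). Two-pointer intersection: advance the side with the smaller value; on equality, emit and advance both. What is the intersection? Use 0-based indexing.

[i=0,j=0] 1<10 → i++
[i=1,j=0] 3<10 → i++
[i=2,j=0] 4<10 → i++
[i=3,j=0] 21>10 → j++
[i=3,j=1] 21>11 → j++
[i=3,j=2] 21<24 → i++

intersection = []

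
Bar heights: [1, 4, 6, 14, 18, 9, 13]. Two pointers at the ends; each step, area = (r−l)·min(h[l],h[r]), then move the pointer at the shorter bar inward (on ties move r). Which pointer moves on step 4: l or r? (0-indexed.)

[0,6] min(1,13)*6=6 best=6 * → l++
[1,6] min(4,13)*5=20 best=20 * → l++
[2,6] min(6,13)*4=24 best=24 * → l++
[3,6] min(14,13)*3=39 best=39 * → r--

r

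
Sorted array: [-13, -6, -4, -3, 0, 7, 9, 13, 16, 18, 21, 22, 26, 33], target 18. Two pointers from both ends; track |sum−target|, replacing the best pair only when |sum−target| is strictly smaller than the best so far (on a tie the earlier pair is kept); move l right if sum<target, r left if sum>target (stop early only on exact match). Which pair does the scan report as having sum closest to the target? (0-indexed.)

l=0 r=13: -13+33=20 d=2 *, r--
l=0 r=12: -13+26=13 d=5, l++
l=1 r=12: -6+26=20 d=2, r--
l=1 r=11: -6+22=16 d=2, l++
l=2 r=11: -4+22=18 d=0 *, stop

pair (-4, 22) with sum 18 (|Δ|=0)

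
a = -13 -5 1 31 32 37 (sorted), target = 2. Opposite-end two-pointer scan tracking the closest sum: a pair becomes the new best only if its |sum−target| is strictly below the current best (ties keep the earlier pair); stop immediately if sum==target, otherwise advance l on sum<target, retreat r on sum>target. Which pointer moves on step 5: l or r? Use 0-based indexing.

l

l=0 r=5: -13+37=24 d=22 *, r--
l=0 r=4: -13+32=19 d=17 *, r--
l=0 r=3: -13+31=18 d=16 *, r--
l=0 r=2: -13+1=-12 d=14 *, l++
l=1 r=2: -5+1=-4 d=6 *, l++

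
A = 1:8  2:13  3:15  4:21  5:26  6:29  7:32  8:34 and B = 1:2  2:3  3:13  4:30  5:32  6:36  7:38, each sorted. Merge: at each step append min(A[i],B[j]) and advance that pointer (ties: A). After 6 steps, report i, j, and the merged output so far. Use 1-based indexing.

i=4, j=4, merged so far=[2, 3, 8, 13, 13, 15]

[i=1,j=1] A[i]=8>B[j]=2 take 2 → j++
[i=1,j=2] A[i]=8>B[j]=3 take 3 → j++
[i=1,j=3] A[i]=8<=B[j]=13 take 8 → i++
[i=2,j=3] A[i]=13<=B[j]=13 take 13 → i++
[i=3,j=3] A[i]=15>B[j]=13 take 13 → j++
[i=3,j=4] A[i]=15<=B[j]=30 take 15 → i++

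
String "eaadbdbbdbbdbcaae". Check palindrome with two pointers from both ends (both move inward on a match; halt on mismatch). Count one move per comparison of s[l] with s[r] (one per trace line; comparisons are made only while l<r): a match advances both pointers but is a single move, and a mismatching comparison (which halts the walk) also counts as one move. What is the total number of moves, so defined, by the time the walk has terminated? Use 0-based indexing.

4 moves

[0,16] 'e'=='e' → l++,r--
[1,15] 'a'=='a' → l++,r--
[2,14] 'a'=='a' → l++,r--
[3,13] 'd'!='c' → stop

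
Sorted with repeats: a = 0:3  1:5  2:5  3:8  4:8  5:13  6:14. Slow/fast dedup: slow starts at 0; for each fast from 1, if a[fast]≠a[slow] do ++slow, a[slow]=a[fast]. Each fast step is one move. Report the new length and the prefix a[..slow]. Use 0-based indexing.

slow=0 fast=1: a[fast]=5≠a[slow]=3 write a[1]=5, slow++,fast++
slow=1 fast=2: a[fast]=5=a[slow] dup, fast++
slow=1 fast=3: a[fast]=8≠a[slow]=5 write a[2]=8, slow++,fast++
slow=2 fast=4: a[fast]=8=a[slow] dup, fast++
slow=2 fast=5: a[fast]=13≠a[slow]=8 write a[3]=13, slow++,fast++
slow=3 fast=6: a[fast]=14≠a[slow]=13 write a[4]=14, slow++,fast++

length 5; prefix = [3, 5, 8, 13, 14]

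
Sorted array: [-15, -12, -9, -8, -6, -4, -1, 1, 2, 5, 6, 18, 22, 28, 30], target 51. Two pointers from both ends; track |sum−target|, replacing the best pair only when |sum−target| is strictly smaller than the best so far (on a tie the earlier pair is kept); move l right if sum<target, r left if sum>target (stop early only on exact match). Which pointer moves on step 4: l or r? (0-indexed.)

l

[0,14] -15+30=15 d=36 * → l++
[1,14] -12+30=18 d=33 * → l++
[2,14] -9+30=21 d=30 * → l++
[3,14] -8+30=22 d=29 * → l++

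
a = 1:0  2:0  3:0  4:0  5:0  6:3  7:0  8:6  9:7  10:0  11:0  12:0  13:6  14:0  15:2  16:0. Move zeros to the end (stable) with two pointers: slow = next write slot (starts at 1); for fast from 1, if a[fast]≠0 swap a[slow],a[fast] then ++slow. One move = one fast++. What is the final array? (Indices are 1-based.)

[3, 6, 7, 6, 2, 0, 0, 0, 0, 0, 0, 0, 0, 0, 0, 0]

(s=1,f=1) a[fast]=0 → fast++
(s=1,f=2) a[fast]=0 → fast++
(s=1,f=3) a[fast]=0 → fast++
(s=1,f=4) a[fast]=0 → fast++
(s=1,f=5) a[fast]=0 → fast++
(s=1,f=6) a[fast]=3≠0 swap→a[1]=3 → slow++,fast++
(s=2,f=7) a[fast]=0 → fast++
(s=2,f=8) a[fast]=6≠0 swap→a[2]=6 → slow++,fast++
(s=3,f=9) a[fast]=7≠0 swap→a[3]=7 → slow++,fast++
(s=4,f=10) a[fast]=0 → fast++
(s=4,f=11) a[fast]=0 → fast++
(s=4,f=12) a[fast]=0 → fast++
(s=4,f=13) a[fast]=6≠0 swap→a[4]=6 → slow++,fast++
(s=5,f=14) a[fast]=0 → fast++
(s=5,f=15) a[fast]=2≠0 swap→a[5]=2 → slow++,fast++
(s=6,f=16) a[fast]=0 → fast++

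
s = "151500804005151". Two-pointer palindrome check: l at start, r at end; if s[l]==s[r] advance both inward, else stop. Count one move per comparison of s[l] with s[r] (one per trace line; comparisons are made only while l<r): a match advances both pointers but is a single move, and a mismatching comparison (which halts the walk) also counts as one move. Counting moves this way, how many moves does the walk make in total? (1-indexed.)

7 moves

[1,15] '1'=='1' → l++,r--
[2,14] '5'=='5' → l++,r--
[3,13] '1'=='1' → l++,r--
[4,12] '5'=='5' → l++,r--
[5,11] '0'=='0' → l++,r--
[6,10] '0'=='0' → l++,r--
[7,9] '8'!='4' → stop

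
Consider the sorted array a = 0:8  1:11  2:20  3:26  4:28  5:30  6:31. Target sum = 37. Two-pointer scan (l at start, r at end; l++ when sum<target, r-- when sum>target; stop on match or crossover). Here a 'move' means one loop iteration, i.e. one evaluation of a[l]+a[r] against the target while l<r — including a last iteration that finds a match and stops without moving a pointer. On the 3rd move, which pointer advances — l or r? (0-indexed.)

l=0 r=6: 8+31=39 >37, r--
l=0 r=5: 8+30=38 >37, r--
l=0 r=4: 8+28=36 <37, l++

l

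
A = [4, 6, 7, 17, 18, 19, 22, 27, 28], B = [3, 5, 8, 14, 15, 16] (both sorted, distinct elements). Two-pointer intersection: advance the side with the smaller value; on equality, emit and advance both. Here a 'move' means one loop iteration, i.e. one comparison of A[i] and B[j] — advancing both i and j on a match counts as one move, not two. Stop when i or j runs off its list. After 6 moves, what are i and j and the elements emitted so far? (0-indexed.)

i=3, j=3, emitted=[]

i=0 j=0: 4>3, j++
i=0 j=1: 4<5, i++
i=1 j=1: 6>5, j++
i=1 j=2: 6<8, i++
i=2 j=2: 7<8, i++
i=3 j=2: 17>8, j++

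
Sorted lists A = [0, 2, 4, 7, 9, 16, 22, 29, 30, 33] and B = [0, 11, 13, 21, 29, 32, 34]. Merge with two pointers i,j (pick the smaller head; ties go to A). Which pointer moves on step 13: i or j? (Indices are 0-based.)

j

[i=0,j=0] A[i]=0<=B[j]=0 take 0 → i++
[i=1,j=0] A[i]=2>B[j]=0 take 0 → j++
[i=1,j=1] A[i]=2<=B[j]=11 take 2 → i++
[i=2,j=1] A[i]=4<=B[j]=11 take 4 → i++
[i=3,j=1] A[i]=7<=B[j]=11 take 7 → i++
[i=4,j=1] A[i]=9<=B[j]=11 take 9 → i++
[i=5,j=1] A[i]=16>B[j]=11 take 11 → j++
[i=5,j=2] A[i]=16>B[j]=13 take 13 → j++
[i=5,j=3] A[i]=16<=B[j]=21 take 16 → i++
[i=6,j=3] A[i]=22>B[j]=21 take 21 → j++
[i=6,j=4] A[i]=22<=B[j]=29 take 22 → i++
[i=7,j=4] A[i]=29<=B[j]=29 take 29 → i++
[i=8,j=4] A[i]=30>B[j]=29 take 29 → j++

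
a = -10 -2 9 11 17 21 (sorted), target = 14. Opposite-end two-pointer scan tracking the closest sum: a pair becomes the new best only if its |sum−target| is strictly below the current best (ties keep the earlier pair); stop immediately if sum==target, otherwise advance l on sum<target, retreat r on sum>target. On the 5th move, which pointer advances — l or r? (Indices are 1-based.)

r

l=1 r=6: -10+21=11 d=3 *, l++
l=2 r=6: -2+21=19 d=5, r--
l=2 r=5: -2+17=15 d=1 *, r--
l=2 r=4: -2+11=9 d=5, l++
l=3 r=4: 9+11=20 d=6, r--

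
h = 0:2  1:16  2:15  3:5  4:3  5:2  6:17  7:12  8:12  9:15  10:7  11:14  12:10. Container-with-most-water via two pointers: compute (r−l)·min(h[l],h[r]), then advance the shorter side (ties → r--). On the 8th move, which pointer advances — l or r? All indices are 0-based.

[0,12] min(2,10)*12=24 best=24 * → l++
[1,12] min(16,10)*11=110 best=110 * → r--
[1,11] min(16,14)*10=140 best=140 * → r--
[1,10] min(16,7)*9=63 best=140 → r--
[1,9] min(16,15)*8=120 best=140 → r--
[1,8] min(16,12)*7=84 best=140 → r--
[1,7] min(16,12)*6=72 best=140 → r--
[1,6] min(16,17)*5=80 best=140 → l++

l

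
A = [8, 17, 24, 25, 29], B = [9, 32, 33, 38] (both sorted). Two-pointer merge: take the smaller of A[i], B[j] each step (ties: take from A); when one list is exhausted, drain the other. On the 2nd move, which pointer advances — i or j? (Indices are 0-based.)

[i=0,j=0] A[i]=8<=B[j]=9 take 8 → i++
[i=1,j=0] A[i]=17>B[j]=9 take 9 → j++

j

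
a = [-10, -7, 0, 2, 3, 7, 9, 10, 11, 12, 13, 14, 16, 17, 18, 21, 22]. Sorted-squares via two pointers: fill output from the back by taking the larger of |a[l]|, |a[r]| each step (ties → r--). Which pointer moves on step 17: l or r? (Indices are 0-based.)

r

l=0 r=16: |-10|<=|22| out[16]=484, r--
l=0 r=15: |-10|<=|21| out[15]=441, r--
l=0 r=14: |-10|<=|18| out[14]=324, r--
l=0 r=13: |-10|<=|17| out[13]=289, r--
l=0 r=12: |-10|<=|16| out[12]=256, r--
l=0 r=11: |-10|<=|14| out[11]=196, r--
l=0 r=10: |-10|<=|13| out[10]=169, r--
l=0 r=9: |-10|<=|12| out[9]=144, r--
l=0 r=8: |-10|<=|11| out[8]=121, r--
l=0 r=7: |-10|<=|10| out[7]=100, r--
l=0 r=6: |-10|>|9| out[6]=100, l++
l=1 r=6: |-7|<=|9| out[5]=81, r--
l=1 r=5: |-7|<=|7| out[4]=49, r--
l=1 r=4: |-7|>|3| out[3]=49, l++
l=2 r=4: |0|<=|3| out[2]=9, r--
l=2 r=3: |0|<=|2| out[1]=4, r--
l=2 r=2: |0|<=|0| out[0]=0, r--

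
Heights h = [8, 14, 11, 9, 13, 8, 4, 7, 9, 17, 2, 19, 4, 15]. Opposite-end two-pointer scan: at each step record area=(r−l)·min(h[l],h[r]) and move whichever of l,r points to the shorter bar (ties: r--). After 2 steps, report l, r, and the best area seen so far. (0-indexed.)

[0,13] min(8,15)*13=104 best=104 * → l++
[1,13] min(14,15)*12=168 best=168 * → l++

l=2, r=13, best area=168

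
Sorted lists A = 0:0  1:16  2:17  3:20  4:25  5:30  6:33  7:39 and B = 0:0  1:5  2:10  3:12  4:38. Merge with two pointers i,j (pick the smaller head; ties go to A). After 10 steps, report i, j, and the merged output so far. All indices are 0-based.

i=6, j=4, merged so far=[0, 0, 5, 10, 12, 16, 17, 20, 25, 30]

[i=0,j=0] A[i]=0<=B[j]=0 take 0 → i++
[i=1,j=0] A[i]=16>B[j]=0 take 0 → j++
[i=1,j=1] A[i]=16>B[j]=5 take 5 → j++
[i=1,j=2] A[i]=16>B[j]=10 take 10 → j++
[i=1,j=3] A[i]=16>B[j]=12 take 12 → j++
[i=1,j=4] A[i]=16<=B[j]=38 take 16 → i++
[i=2,j=4] A[i]=17<=B[j]=38 take 17 → i++
[i=3,j=4] A[i]=20<=B[j]=38 take 20 → i++
[i=4,j=4] A[i]=25<=B[j]=38 take 25 → i++
[i=5,j=4] A[i]=30<=B[j]=38 take 30 → i++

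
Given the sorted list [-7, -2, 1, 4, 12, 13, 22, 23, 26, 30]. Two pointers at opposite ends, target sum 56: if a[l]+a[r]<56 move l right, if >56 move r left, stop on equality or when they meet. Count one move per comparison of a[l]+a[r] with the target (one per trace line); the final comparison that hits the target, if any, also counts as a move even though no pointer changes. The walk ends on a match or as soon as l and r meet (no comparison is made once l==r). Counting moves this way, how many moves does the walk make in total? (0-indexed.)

l=0 r=9: -7+30=23 <56, l++
l=1 r=9: -2+30=28 <56, l++
l=2 r=9: 1+30=31 <56, l++
l=3 r=9: 4+30=34 <56, l++
l=4 r=9: 12+30=42 <56, l++
l=5 r=9: 13+30=43 <56, l++
l=6 r=9: 22+30=52 <56, l++
l=7 r=9: 23+30=53 <56, l++
l=8 r=9: 26+30=56, found

9 moves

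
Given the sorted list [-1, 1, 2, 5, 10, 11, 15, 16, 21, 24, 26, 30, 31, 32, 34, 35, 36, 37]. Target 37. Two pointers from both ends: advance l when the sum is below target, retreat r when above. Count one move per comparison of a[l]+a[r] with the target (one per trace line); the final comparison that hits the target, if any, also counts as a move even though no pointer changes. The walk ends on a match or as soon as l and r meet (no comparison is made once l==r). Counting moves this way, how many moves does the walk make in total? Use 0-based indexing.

3 moves

[0,17] -1+37=36 <37 → l++
[1,17] 1+37=38 >37 → r--
[1,16] 1+36=37 → found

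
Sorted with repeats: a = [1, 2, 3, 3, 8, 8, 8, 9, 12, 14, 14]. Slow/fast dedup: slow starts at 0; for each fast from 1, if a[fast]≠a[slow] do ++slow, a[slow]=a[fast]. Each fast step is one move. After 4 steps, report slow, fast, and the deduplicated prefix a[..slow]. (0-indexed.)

(s=0,f=1) a[fast]=2≠a[slow]=1 write a[1]=2 → slow++,fast++
(s=1,f=2) a[fast]=3≠a[slow]=2 write a[2]=3 → slow++,fast++
(s=2,f=3) a[fast]=3=a[slow] dup → fast++
(s=2,f=4) a[fast]=8≠a[slow]=3 write a[3]=8 → slow++,fast++

slow=3, fast=5, prefix=[1, 2, 3, 8]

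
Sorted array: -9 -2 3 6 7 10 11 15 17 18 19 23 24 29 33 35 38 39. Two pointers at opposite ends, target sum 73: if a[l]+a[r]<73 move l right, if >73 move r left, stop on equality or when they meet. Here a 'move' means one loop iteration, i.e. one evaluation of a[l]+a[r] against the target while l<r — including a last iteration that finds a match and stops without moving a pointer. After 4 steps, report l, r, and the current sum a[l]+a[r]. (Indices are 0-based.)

l=4, r=17, sum=46

[0,17] -9+39=30 <73 → l++
[1,17] -2+39=37 <73 → l++
[2,17] 3+39=42 <73 → l++
[3,17] 6+39=45 <73 → l++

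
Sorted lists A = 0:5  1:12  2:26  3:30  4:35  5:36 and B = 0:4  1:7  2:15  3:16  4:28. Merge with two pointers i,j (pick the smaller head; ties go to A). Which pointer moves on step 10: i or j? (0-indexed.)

i

[i=0,j=0] A[i]=5>B[j]=4 take 4 → j++
[i=0,j=1] A[i]=5<=B[j]=7 take 5 → i++
[i=1,j=1] A[i]=12>B[j]=7 take 7 → j++
[i=1,j=2] A[i]=12<=B[j]=15 take 12 → i++
[i=2,j=2] A[i]=26>B[j]=15 take 15 → j++
[i=2,j=3] A[i]=26>B[j]=16 take 16 → j++
[i=2,j=4] A[i]=26<=B[j]=28 take 26 → i++
[i=3,j=4] A[i]=30>B[j]=28 take 28 → j++
[i=3,j=5] B done, take A[i]=30 → i++
[i=4,j=5] B done, take A[i]=35 → i++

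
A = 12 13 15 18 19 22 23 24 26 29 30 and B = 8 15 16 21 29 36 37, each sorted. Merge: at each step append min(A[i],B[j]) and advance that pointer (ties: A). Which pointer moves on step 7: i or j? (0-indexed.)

i

[i=0,j=0] A[i]=12>B[j]=8 take 8 → j++
[i=0,j=1] A[i]=12<=B[j]=15 take 12 → i++
[i=1,j=1] A[i]=13<=B[j]=15 take 13 → i++
[i=2,j=1] A[i]=15<=B[j]=15 take 15 → i++
[i=3,j=1] A[i]=18>B[j]=15 take 15 → j++
[i=3,j=2] A[i]=18>B[j]=16 take 16 → j++
[i=3,j=3] A[i]=18<=B[j]=21 take 18 → i++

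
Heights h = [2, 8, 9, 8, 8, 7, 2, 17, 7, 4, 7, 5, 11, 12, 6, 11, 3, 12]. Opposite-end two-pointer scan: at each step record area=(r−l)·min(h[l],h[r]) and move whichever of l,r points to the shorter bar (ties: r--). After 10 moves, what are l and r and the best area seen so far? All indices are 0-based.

l=7, r=14, best area=135

[0,17] min(2,12)*17=34 best=34 * → l++
[1,17] min(8,12)*16=128 best=128 * → l++
[2,17] min(9,12)*15=135 best=135 * → l++
[3,17] min(8,12)*14=112 best=135 → l++
[4,17] min(8,12)*13=104 best=135 → l++
[5,17] min(7,12)*12=84 best=135 → l++
[6,17] min(2,12)*11=22 best=135 → l++
[7,17] min(17,12)*10=120 best=135 → r--
[7,16] min(17,3)*9=27 best=135 → r--
[7,15] min(17,11)*8=88 best=135 → r--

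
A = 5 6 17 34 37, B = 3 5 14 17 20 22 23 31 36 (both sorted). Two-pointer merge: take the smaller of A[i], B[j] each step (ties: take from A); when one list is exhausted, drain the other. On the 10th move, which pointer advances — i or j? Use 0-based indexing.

i=0 j=0: A[i]=5>B[j]=3 take 3, j++
i=0 j=1: A[i]=5<=B[j]=5 take 5, i++
i=1 j=1: A[i]=6>B[j]=5 take 5, j++
i=1 j=2: A[i]=6<=B[j]=14 take 6, i++
i=2 j=2: A[i]=17>B[j]=14 take 14, j++
i=2 j=3: A[i]=17<=B[j]=17 take 17, i++
i=3 j=3: A[i]=34>B[j]=17 take 17, j++
i=3 j=4: A[i]=34>B[j]=20 take 20, j++
i=3 j=5: A[i]=34>B[j]=22 take 22, j++
i=3 j=6: A[i]=34>B[j]=23 take 23, j++

j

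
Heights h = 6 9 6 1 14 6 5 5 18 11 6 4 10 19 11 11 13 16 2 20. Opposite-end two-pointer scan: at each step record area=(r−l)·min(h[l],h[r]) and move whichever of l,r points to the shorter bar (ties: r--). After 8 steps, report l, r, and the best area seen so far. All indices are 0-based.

[0,19] min(6,20)*19=114 best=114 * → l++
[1,19] min(9,20)*18=162 best=162 * → l++
[2,19] min(6,20)*17=102 best=162 → l++
[3,19] min(1,20)*16=16 best=162 → l++
[4,19] min(14,20)*15=210 best=210 * → l++
[5,19] min(6,20)*14=84 best=210 → l++
[6,19] min(5,20)*13=65 best=210 → l++
[7,19] min(5,20)*12=60 best=210 → l++

l=8, r=19, best area=210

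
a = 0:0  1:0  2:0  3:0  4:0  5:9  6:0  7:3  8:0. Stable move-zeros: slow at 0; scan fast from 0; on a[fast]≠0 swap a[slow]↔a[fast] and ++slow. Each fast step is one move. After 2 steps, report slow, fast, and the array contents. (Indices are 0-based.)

slow=0, fast=2, a=[0, 0, 0, 0, 0, 9, 0, 3, 0]

slow=0 fast=0: a[fast]=0, fast++
slow=0 fast=1: a[fast]=0, fast++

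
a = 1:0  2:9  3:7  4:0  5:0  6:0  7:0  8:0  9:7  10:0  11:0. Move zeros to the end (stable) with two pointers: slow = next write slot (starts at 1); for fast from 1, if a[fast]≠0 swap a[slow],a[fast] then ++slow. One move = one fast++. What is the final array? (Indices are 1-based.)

(s=1,f=1) a[fast]=0 → fast++
(s=1,f=2) a[fast]=9≠0 swap→a[1]=9 → slow++,fast++
(s=2,f=3) a[fast]=7≠0 swap→a[2]=7 → slow++,fast++
(s=3,f=4) a[fast]=0 → fast++
(s=3,f=5) a[fast]=0 → fast++
(s=3,f=6) a[fast]=0 → fast++
(s=3,f=7) a[fast]=0 → fast++
(s=3,f=8) a[fast]=0 → fast++
(s=3,f=9) a[fast]=7≠0 swap→a[3]=7 → slow++,fast++
(s=4,f=10) a[fast]=0 → fast++
(s=4,f=11) a[fast]=0 → fast++

[9, 7, 7, 0, 0, 0, 0, 0, 0, 0, 0]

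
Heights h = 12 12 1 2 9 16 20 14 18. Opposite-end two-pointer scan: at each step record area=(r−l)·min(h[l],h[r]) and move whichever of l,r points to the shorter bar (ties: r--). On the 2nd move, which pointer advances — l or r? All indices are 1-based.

[1,9] min(12,18)*8=96 best=96 * → l++
[2,9] min(12,18)*7=84 best=96 → l++

l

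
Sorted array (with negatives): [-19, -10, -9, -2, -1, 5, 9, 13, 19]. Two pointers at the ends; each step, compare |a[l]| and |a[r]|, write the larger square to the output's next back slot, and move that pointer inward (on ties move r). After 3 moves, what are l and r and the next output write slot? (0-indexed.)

l=1, r=6, next write slot=5

[0,8] |-19|<=|19| out[8]=361 → r--
[0,7] |-19|>|13| out[7]=361 → l++
[1,7] |-10|<=|13| out[6]=169 → r--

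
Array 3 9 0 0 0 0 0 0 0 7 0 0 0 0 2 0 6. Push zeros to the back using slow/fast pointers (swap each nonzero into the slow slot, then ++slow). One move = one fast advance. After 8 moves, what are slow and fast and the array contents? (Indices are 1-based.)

slow=3, fast=9, a=[3, 9, 0, 0, 0, 0, 0, 0, 0, 7, 0, 0, 0, 0, 2, 0, 6]

(s=1,f=1) a[fast]=3≠0 swap→a[1]=3 → slow++,fast++
(s=2,f=2) a[fast]=9≠0 swap→a[2]=9 → slow++,fast++
(s=3,f=3) a[fast]=0 → fast++
(s=3,f=4) a[fast]=0 → fast++
(s=3,f=5) a[fast]=0 → fast++
(s=3,f=6) a[fast]=0 → fast++
(s=3,f=7) a[fast]=0 → fast++
(s=3,f=8) a[fast]=0 → fast++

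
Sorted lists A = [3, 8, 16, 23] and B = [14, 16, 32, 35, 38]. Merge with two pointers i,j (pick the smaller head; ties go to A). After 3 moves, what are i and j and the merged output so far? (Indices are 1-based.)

i=3, j=2, merged so far=[3, 8, 14]

[i=1,j=1] A[i]=3<=B[j]=14 take 3 → i++
[i=2,j=1] A[i]=8<=B[j]=14 take 8 → i++
[i=3,j=1] A[i]=16>B[j]=14 take 14 → j++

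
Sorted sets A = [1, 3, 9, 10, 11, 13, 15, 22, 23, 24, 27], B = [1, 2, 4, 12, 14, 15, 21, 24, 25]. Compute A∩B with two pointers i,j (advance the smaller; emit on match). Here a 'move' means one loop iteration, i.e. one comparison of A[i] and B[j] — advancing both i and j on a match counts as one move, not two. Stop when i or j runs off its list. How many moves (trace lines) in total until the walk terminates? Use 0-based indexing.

16 moves

[i=0,j=0] 1==1 emit → i++,j++
[i=1,j=1] 3>2 → j++
[i=1,j=2] 3<4 → i++
[i=2,j=2] 9>4 → j++
[i=2,j=3] 9<12 → i++
[i=3,j=3] 10<12 → i++
[i=4,j=3] 11<12 → i++
[i=5,j=3] 13>12 → j++
[i=5,j=4] 13<14 → i++
[i=6,j=4] 15>14 → j++
[i=6,j=5] 15==15 emit → i++,j++
[i=7,j=6] 22>21 → j++
[i=7,j=7] 22<24 → i++
[i=8,j=7] 23<24 → i++
[i=9,j=7] 24==24 emit → i++,j++
[i=10,j=8] 27>25 → j++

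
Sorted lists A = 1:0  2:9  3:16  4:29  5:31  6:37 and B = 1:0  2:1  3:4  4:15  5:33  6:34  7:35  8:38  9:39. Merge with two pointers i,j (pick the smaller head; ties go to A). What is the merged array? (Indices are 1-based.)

[0, 0, 1, 4, 9, 15, 16, 29, 31, 33, 34, 35, 37, 38, 39]

[i=1,j=1] A[i]=0<=B[j]=0 take 0 → i++
[i=2,j=1] A[i]=9>B[j]=0 take 0 → j++
[i=2,j=2] A[i]=9>B[j]=1 take 1 → j++
[i=2,j=3] A[i]=9>B[j]=4 take 4 → j++
[i=2,j=4] A[i]=9<=B[j]=15 take 9 → i++
[i=3,j=4] A[i]=16>B[j]=15 take 15 → j++
[i=3,j=5] A[i]=16<=B[j]=33 take 16 → i++
[i=4,j=5] A[i]=29<=B[j]=33 take 29 → i++
[i=5,j=5] A[i]=31<=B[j]=33 take 31 → i++
[i=6,j=5] A[i]=37>B[j]=33 take 33 → j++
[i=6,j=6] A[i]=37>B[j]=34 take 34 → j++
[i=6,j=7] A[i]=37>B[j]=35 take 35 → j++
[i=6,j=8] A[i]=37<=B[j]=38 take 37 → i++
[i=7,j=8] A done, take B[j]=38 → j++
[i=7,j=9] A done, take B[j]=39 → j++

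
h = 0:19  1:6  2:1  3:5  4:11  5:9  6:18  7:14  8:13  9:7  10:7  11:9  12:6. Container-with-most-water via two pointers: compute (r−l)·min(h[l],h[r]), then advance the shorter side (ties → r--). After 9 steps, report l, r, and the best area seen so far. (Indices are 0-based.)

l=0, r=3, best area=108

l=0 r=12: min(19,6)*12=72 best=72 *, r--
l=0 r=11: min(19,9)*11=99 best=99 *, r--
l=0 r=10: min(19,7)*10=70 best=99, r--
l=0 r=9: min(19,7)*9=63 best=99, r--
l=0 r=8: min(19,13)*8=104 best=104 *, r--
l=0 r=7: min(19,14)*7=98 best=104, r--
l=0 r=6: min(19,18)*6=108 best=108 *, r--
l=0 r=5: min(19,9)*5=45 best=108, r--
l=0 r=4: min(19,11)*4=44 best=108, r--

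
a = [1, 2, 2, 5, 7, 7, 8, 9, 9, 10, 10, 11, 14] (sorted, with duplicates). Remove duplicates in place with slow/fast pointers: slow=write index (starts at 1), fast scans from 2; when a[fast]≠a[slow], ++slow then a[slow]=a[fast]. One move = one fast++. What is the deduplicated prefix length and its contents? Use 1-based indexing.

slow=1 fast=2: a[fast]=2≠a[slow]=1 write a[2]=2, slow++,fast++
slow=2 fast=3: a[fast]=2=a[slow] dup, fast++
slow=2 fast=4: a[fast]=5≠a[slow]=2 write a[3]=5, slow++,fast++
slow=3 fast=5: a[fast]=7≠a[slow]=5 write a[4]=7, slow++,fast++
slow=4 fast=6: a[fast]=7=a[slow] dup, fast++
slow=4 fast=7: a[fast]=8≠a[slow]=7 write a[5]=8, slow++,fast++
slow=5 fast=8: a[fast]=9≠a[slow]=8 write a[6]=9, slow++,fast++
slow=6 fast=9: a[fast]=9=a[slow] dup, fast++
slow=6 fast=10: a[fast]=10≠a[slow]=9 write a[7]=10, slow++,fast++
slow=7 fast=11: a[fast]=10=a[slow] dup, fast++
slow=7 fast=12: a[fast]=11≠a[slow]=10 write a[8]=11, slow++,fast++
slow=8 fast=13: a[fast]=14≠a[slow]=11 write a[9]=14, slow++,fast++

length 9; prefix = [1, 2, 5, 7, 8, 9, 10, 11, 14]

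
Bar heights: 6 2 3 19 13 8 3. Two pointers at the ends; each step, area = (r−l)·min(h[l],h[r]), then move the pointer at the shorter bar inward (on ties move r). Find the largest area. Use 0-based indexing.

max area = 30

[0,6] min(6,3)*6=18 best=18 * → r--
[0,5] min(6,8)*5=30 best=30 * → l++
[1,5] min(2,8)*4=8 best=30 → l++
[2,5] min(3,8)*3=9 best=30 → l++
[3,5] min(19,8)*2=16 best=30 → r--
[3,4] min(19,13)*1=13 best=30 → r--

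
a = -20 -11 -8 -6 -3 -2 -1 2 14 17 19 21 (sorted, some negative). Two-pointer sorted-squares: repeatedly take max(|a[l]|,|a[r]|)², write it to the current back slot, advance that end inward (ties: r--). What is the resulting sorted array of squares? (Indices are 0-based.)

[0,11] |-20|<=|21| out[11]=441 → r--
[0,10] |-20|>|19| out[10]=400 → l++
[1,10] |-11|<=|19| out[9]=361 → r--
[1,9] |-11|<=|17| out[8]=289 → r--
[1,8] |-11|<=|14| out[7]=196 → r--
[1,7] |-11|>|2| out[6]=121 → l++
[2,7] |-8|>|2| out[5]=64 → l++
[3,7] |-6|>|2| out[4]=36 → l++
[4,7] |-3|>|2| out[3]=9 → l++
[5,7] |-2|<=|2| out[2]=4 → r--
[5,6] |-2|>|-1| out[1]=4 → l++
[6,6] |-1|<=|-1| out[0]=1 → r--

[1, 4, 4, 9, 36, 64, 121, 196, 289, 361, 400, 441]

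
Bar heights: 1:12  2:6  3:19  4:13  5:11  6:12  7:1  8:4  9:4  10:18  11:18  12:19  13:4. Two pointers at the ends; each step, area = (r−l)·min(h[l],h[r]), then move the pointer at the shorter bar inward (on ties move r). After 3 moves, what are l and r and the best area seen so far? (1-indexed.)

[1,13] min(12,4)*12=48 best=48 * → r--
[1,12] min(12,19)*11=132 best=132 * → l++
[2,12] min(6,19)*10=60 best=132 → l++

l=3, r=12, best area=132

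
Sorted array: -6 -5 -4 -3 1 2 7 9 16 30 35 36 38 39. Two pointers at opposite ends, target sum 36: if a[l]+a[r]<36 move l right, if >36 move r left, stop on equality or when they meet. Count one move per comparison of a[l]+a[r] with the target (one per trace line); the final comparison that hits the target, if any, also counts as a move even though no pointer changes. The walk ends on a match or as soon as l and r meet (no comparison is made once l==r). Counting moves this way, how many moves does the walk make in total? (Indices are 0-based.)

l=0 r=13: -6+39=33 <36, l++
l=1 r=13: -5+39=34 <36, l++
l=2 r=13: -4+39=35 <36, l++
l=3 r=13: -3+39=36, found

4 moves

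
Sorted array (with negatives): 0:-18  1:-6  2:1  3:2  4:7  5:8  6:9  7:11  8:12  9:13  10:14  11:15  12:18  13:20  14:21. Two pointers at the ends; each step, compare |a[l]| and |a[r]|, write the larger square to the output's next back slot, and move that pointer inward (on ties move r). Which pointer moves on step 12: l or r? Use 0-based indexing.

[0,14] |-18|<=|21| out[14]=441 → r--
[0,13] |-18|<=|20| out[13]=400 → r--
[0,12] |-18|<=|18| out[12]=324 → r--
[0,11] |-18|>|15| out[11]=324 → l++
[1,11] |-6|<=|15| out[10]=225 → r--
[1,10] |-6|<=|14| out[9]=196 → r--
[1,9] |-6|<=|13| out[8]=169 → r--
[1,8] |-6|<=|12| out[7]=144 → r--
[1,7] |-6|<=|11| out[6]=121 → r--
[1,6] |-6|<=|9| out[5]=81 → r--
[1,5] |-6|<=|8| out[4]=64 → r--
[1,4] |-6|<=|7| out[3]=49 → r--

r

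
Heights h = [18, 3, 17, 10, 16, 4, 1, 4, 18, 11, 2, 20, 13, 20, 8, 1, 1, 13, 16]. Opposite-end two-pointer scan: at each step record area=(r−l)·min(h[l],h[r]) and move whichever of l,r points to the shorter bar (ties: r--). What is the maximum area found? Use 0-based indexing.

max area = 288

l=0 r=18: min(18,16)*18=288 best=288 *, r--
l=0 r=17: min(18,13)*17=221 best=288, r--
l=0 r=16: min(18,1)*16=16 best=288, r--
l=0 r=15: min(18,1)*15=15 best=288, r--
l=0 r=14: min(18,8)*14=112 best=288, r--
l=0 r=13: min(18,20)*13=234 best=288, l++
l=1 r=13: min(3,20)*12=36 best=288, l++
l=2 r=13: min(17,20)*11=187 best=288, l++
l=3 r=13: min(10,20)*10=100 best=288, l++
l=4 r=13: min(16,20)*9=144 best=288, l++
l=5 r=13: min(4,20)*8=32 best=288, l++
l=6 r=13: min(1,20)*7=7 best=288, l++
l=7 r=13: min(4,20)*6=24 best=288, l++
l=8 r=13: min(18,20)*5=90 best=288, l++
l=9 r=13: min(11,20)*4=44 best=288, l++
l=10 r=13: min(2,20)*3=6 best=288, l++
l=11 r=13: min(20,20)*2=40 best=288, r--
l=11 r=12: min(20,13)*1=13 best=288, r--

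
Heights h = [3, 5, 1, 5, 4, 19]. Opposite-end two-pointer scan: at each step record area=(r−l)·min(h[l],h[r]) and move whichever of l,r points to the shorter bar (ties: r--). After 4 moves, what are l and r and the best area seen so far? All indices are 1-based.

[1,6] min(3,19)*5=15 best=15 * → l++
[2,6] min(5,19)*4=20 best=20 * → l++
[3,6] min(1,19)*3=3 best=20 → l++
[4,6] min(5,19)*2=10 best=20 → l++

l=5, r=6, best area=20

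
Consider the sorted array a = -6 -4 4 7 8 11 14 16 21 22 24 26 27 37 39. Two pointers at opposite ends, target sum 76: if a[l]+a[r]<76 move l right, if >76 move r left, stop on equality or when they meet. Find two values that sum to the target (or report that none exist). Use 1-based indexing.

[1,15] -6+39=33 <76 → l++
[2,15] -4+39=35 <76 → l++
[3,15] 4+39=43 <76 → l++
[4,15] 7+39=46 <76 → l++
[5,15] 8+39=47 <76 → l++
[6,15] 11+39=50 <76 → l++
[7,15] 14+39=53 <76 → l++
[8,15] 16+39=55 <76 → l++
[9,15] 21+39=60 <76 → l++
[10,15] 22+39=61 <76 → l++
[11,15] 24+39=63 <76 → l++
[12,15] 26+39=65 <76 → l++
[13,15] 27+39=66 <76 → l++
[14,15] 37+39=76 → found

(37, 39)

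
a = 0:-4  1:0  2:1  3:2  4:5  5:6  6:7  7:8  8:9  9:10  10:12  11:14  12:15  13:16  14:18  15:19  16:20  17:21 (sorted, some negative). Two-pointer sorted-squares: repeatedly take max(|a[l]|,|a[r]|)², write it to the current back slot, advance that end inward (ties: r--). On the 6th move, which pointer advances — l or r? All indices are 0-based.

[0,17] |-4|<=|21| out[17]=441 → r--
[0,16] |-4|<=|20| out[16]=400 → r--
[0,15] |-4|<=|19| out[15]=361 → r--
[0,14] |-4|<=|18| out[14]=324 → r--
[0,13] |-4|<=|16| out[13]=256 → r--
[0,12] |-4|<=|15| out[12]=225 → r--

r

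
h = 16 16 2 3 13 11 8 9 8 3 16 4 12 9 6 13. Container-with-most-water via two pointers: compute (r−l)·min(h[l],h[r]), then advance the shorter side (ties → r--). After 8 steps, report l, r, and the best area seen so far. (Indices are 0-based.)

l=0, r=7, best area=195

[0,15] min(16,13)*15=195 best=195 * → r--
[0,14] min(16,6)*14=84 best=195 → r--
[0,13] min(16,9)*13=117 best=195 → r--
[0,12] min(16,12)*12=144 best=195 → r--
[0,11] min(16,4)*11=44 best=195 → r--
[0,10] min(16,16)*10=160 best=195 → r--
[0,9] min(16,3)*9=27 best=195 → r--
[0,8] min(16,8)*8=64 best=195 → r--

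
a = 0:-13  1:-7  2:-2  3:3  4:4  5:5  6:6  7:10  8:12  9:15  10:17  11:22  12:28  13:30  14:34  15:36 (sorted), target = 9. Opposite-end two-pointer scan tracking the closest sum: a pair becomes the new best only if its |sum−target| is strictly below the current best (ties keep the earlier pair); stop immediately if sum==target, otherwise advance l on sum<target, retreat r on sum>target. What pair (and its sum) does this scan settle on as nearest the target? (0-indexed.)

[0,15] -13+36=23 d=14 * → r--
[0,14] -13+34=21 d=12 * → r--
[0,13] -13+30=17 d=8 * → r--
[0,12] -13+28=15 d=6 * → r--
[0,11] -13+22=9 d=0 * → stop

pair (-13, 22) with sum 9 (|Δ|=0)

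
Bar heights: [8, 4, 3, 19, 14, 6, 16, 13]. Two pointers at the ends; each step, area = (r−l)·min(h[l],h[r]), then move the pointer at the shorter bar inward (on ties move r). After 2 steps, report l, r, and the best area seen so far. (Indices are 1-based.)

l=3, r=8, best area=56

[1,8] min(8,13)*7=56 best=56 * → l++
[2,8] min(4,13)*6=24 best=56 → l++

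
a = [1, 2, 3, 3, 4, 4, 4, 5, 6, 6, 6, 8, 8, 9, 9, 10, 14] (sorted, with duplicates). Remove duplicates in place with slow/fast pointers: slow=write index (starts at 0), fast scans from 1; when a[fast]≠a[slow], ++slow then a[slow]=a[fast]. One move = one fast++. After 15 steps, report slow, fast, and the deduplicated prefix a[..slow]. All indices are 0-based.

(s=0,f=1) a[fast]=2≠a[slow]=1 write a[1]=2 → slow++,fast++
(s=1,f=2) a[fast]=3≠a[slow]=2 write a[2]=3 → slow++,fast++
(s=2,f=3) a[fast]=3=a[slow] dup → fast++
(s=2,f=4) a[fast]=4≠a[slow]=3 write a[3]=4 → slow++,fast++
(s=3,f=5) a[fast]=4=a[slow] dup → fast++
(s=3,f=6) a[fast]=4=a[slow] dup → fast++
(s=3,f=7) a[fast]=5≠a[slow]=4 write a[4]=5 → slow++,fast++
(s=4,f=8) a[fast]=6≠a[slow]=5 write a[5]=6 → slow++,fast++
(s=5,f=9) a[fast]=6=a[slow] dup → fast++
(s=5,f=10) a[fast]=6=a[slow] dup → fast++
(s=5,f=11) a[fast]=8≠a[slow]=6 write a[6]=8 → slow++,fast++
(s=6,f=12) a[fast]=8=a[slow] dup → fast++
(s=6,f=13) a[fast]=9≠a[slow]=8 write a[7]=9 → slow++,fast++
(s=7,f=14) a[fast]=9=a[slow] dup → fast++
(s=7,f=15) a[fast]=10≠a[slow]=9 write a[8]=10 → slow++,fast++

slow=8, fast=16, prefix=[1, 2, 3, 4, 5, 6, 8, 9, 10]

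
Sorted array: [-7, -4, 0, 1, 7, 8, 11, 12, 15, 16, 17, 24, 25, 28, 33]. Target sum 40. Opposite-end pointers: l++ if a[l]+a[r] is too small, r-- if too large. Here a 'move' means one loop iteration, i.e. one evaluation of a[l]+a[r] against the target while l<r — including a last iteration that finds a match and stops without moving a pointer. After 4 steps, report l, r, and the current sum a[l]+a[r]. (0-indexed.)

l=4, r=14, sum=40

[0,14] -7+33=26 <40 → l++
[1,14] -4+33=29 <40 → l++
[2,14] 0+33=33 <40 → l++
[3,14] 1+33=34 <40 → l++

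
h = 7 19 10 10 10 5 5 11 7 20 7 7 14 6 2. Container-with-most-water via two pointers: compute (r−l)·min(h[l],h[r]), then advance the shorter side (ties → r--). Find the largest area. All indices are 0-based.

max area = 154

l=0 r=14: min(7,2)*14=28 best=28 *, r--
l=0 r=13: min(7,6)*13=78 best=78 *, r--
l=0 r=12: min(7,14)*12=84 best=84 *, l++
l=1 r=12: min(19,14)*11=154 best=154 *, r--
l=1 r=11: min(19,7)*10=70 best=154, r--
l=1 r=10: min(19,7)*9=63 best=154, r--
l=1 r=9: min(19,20)*8=152 best=154, l++
l=2 r=9: min(10,20)*7=70 best=154, l++
l=3 r=9: min(10,20)*6=60 best=154, l++
l=4 r=9: min(10,20)*5=50 best=154, l++
l=5 r=9: min(5,20)*4=20 best=154, l++
l=6 r=9: min(5,20)*3=15 best=154, l++
l=7 r=9: min(11,20)*2=22 best=154, l++
l=8 r=9: min(7,20)*1=7 best=154, l++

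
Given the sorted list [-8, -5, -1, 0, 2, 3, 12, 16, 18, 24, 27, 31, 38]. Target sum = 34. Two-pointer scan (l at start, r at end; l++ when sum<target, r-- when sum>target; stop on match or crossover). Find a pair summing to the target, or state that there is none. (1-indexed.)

l=1 r=13: -8+38=30 <34, l++
l=2 r=13: -5+38=33 <34, l++
l=3 r=13: -1+38=37 >34, r--
l=3 r=12: -1+31=30 <34, l++
l=4 r=12: 0+31=31 <34, l++
l=5 r=12: 2+31=33 <34, l++
l=6 r=12: 3+31=34, found

(3, 31)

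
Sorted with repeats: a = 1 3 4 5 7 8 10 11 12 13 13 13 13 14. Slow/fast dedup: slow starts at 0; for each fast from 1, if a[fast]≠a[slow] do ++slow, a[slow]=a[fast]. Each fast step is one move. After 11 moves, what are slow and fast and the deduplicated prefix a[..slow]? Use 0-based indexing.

slow=0 fast=1: a[fast]=3≠a[slow]=1 write a[1]=3, slow++,fast++
slow=1 fast=2: a[fast]=4≠a[slow]=3 write a[2]=4, slow++,fast++
slow=2 fast=3: a[fast]=5≠a[slow]=4 write a[3]=5, slow++,fast++
slow=3 fast=4: a[fast]=7≠a[slow]=5 write a[4]=7, slow++,fast++
slow=4 fast=5: a[fast]=8≠a[slow]=7 write a[5]=8, slow++,fast++
slow=5 fast=6: a[fast]=10≠a[slow]=8 write a[6]=10, slow++,fast++
slow=6 fast=7: a[fast]=11≠a[slow]=10 write a[7]=11, slow++,fast++
slow=7 fast=8: a[fast]=12≠a[slow]=11 write a[8]=12, slow++,fast++
slow=8 fast=9: a[fast]=13≠a[slow]=12 write a[9]=13, slow++,fast++
slow=9 fast=10: a[fast]=13=a[slow] dup, fast++
slow=9 fast=11: a[fast]=13=a[slow] dup, fast++

slow=9, fast=12, prefix=[1, 3, 4, 5, 7, 8, 10, 11, 12, 13]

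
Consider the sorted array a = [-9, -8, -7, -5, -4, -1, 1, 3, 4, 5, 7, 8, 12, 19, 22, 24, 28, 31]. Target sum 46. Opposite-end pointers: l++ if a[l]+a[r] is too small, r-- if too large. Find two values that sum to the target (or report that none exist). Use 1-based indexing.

(22, 24)

l=1 r=18: -9+31=22 <46, l++
l=2 r=18: -8+31=23 <46, l++
l=3 r=18: -7+31=24 <46, l++
l=4 r=18: -5+31=26 <46, l++
l=5 r=18: -4+31=27 <46, l++
l=6 r=18: -1+31=30 <46, l++
l=7 r=18: 1+31=32 <46, l++
l=8 r=18: 3+31=34 <46, l++
l=9 r=18: 4+31=35 <46, l++
l=10 r=18: 5+31=36 <46, l++
l=11 r=18: 7+31=38 <46, l++
l=12 r=18: 8+31=39 <46, l++
l=13 r=18: 12+31=43 <46, l++
l=14 r=18: 19+31=50 >46, r--
l=14 r=17: 19+28=47 >46, r--
l=14 r=16: 19+24=43 <46, l++
l=15 r=16: 22+24=46, found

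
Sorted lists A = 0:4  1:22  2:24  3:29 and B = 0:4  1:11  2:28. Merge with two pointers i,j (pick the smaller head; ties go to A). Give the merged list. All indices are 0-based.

[4, 4, 11, 22, 24, 28, 29]

[i=0,j=0] A[i]=4<=B[j]=4 take 4 → i++
[i=1,j=0] A[i]=22>B[j]=4 take 4 → j++
[i=1,j=1] A[i]=22>B[j]=11 take 11 → j++
[i=1,j=2] A[i]=22<=B[j]=28 take 22 → i++
[i=2,j=2] A[i]=24<=B[j]=28 take 24 → i++
[i=3,j=2] A[i]=29>B[j]=28 take 28 → j++
[i=3,j=3] B done, take A[i]=29 → i++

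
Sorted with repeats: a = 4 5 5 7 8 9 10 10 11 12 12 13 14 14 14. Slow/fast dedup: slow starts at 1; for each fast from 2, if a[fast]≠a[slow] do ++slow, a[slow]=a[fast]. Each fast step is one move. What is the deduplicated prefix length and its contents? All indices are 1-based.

slow=1 fast=2: a[fast]=5≠a[slow]=4 write a[2]=5, slow++,fast++
slow=2 fast=3: a[fast]=5=a[slow] dup, fast++
slow=2 fast=4: a[fast]=7≠a[slow]=5 write a[3]=7, slow++,fast++
slow=3 fast=5: a[fast]=8≠a[slow]=7 write a[4]=8, slow++,fast++
slow=4 fast=6: a[fast]=9≠a[slow]=8 write a[5]=9, slow++,fast++
slow=5 fast=7: a[fast]=10≠a[slow]=9 write a[6]=10, slow++,fast++
slow=6 fast=8: a[fast]=10=a[slow] dup, fast++
slow=6 fast=9: a[fast]=11≠a[slow]=10 write a[7]=11, slow++,fast++
slow=7 fast=10: a[fast]=12≠a[slow]=11 write a[8]=12, slow++,fast++
slow=8 fast=11: a[fast]=12=a[slow] dup, fast++
slow=8 fast=12: a[fast]=13≠a[slow]=12 write a[9]=13, slow++,fast++
slow=9 fast=13: a[fast]=14≠a[slow]=13 write a[10]=14, slow++,fast++
slow=10 fast=14: a[fast]=14=a[slow] dup, fast++
slow=10 fast=15: a[fast]=14=a[slow] dup, fast++

length 10; prefix = [4, 5, 7, 8, 9, 10, 11, 12, 13, 14]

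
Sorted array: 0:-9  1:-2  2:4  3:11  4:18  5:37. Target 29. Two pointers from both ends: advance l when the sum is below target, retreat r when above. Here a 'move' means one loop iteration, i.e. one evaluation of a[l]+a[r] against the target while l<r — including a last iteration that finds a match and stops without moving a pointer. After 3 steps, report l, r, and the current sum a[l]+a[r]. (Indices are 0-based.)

l=2, r=4, sum=22

l=0 r=5: -9+37=28 <29, l++
l=1 r=5: -2+37=35 >29, r--
l=1 r=4: -2+18=16 <29, l++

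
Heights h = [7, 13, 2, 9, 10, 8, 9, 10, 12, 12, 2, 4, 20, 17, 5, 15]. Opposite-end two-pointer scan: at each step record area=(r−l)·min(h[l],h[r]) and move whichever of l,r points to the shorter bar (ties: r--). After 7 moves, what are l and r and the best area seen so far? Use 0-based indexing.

[0,15] min(7,15)*15=105 best=105 * → l++
[1,15] min(13,15)*14=182 best=182 * → l++
[2,15] min(2,15)*13=26 best=182 → l++
[3,15] min(9,15)*12=108 best=182 → l++
[4,15] min(10,15)*11=110 best=182 → l++
[5,15] min(8,15)*10=80 best=182 → l++
[6,15] min(9,15)*9=81 best=182 → l++

l=7, r=15, best area=182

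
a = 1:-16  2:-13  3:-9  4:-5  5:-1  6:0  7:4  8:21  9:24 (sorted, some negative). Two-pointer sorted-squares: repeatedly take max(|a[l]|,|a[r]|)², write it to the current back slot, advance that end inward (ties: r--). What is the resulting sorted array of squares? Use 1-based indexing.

[0, 1, 16, 25, 81, 169, 256, 441, 576]

l=1 r=9: |-16|<=|24| out[9]=576, r--
l=1 r=8: |-16|<=|21| out[8]=441, r--
l=1 r=7: |-16|>|4| out[7]=256, l++
l=2 r=7: |-13|>|4| out[6]=169, l++
l=3 r=7: |-9|>|4| out[5]=81, l++
l=4 r=7: |-5|>|4| out[4]=25, l++
l=5 r=7: |-1|<=|4| out[3]=16, r--
l=5 r=6: |-1|>|0| out[2]=1, l++
l=6 r=6: |0|<=|0| out[1]=0, r--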